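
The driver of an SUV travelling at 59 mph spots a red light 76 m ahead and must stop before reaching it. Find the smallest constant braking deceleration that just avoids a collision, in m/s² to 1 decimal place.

59 mph × 0.44704 = 26.3754 m/s.
v² = 2a·d ⇒ a = v²/(2d) = 26.3754² / (2 × 76.000) = 695.662 / 152.000 = 4.5767 m/s².

Required deceleration ≈ 4.6 m/s²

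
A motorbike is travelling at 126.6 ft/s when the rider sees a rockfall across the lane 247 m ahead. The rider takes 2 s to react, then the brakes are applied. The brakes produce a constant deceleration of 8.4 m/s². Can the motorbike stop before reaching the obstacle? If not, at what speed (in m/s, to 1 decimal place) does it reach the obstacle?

Yes — it stops about 81.2 m short of the obstacle, so it never reaches it

126.6 ft/s × 0.3048 = 38.5877 m/s.
Reaction distance = 38.5877 × 2 = 77.175 m.
Braking distance = v²/(2a) = 1489.011 / 16.800 = 88.632 m.
Total stopping distance = 77.175 + 88.632 = 165.807 m, vs 247 m available — it stops with 247 − 165.807 = 81.193 m to spare.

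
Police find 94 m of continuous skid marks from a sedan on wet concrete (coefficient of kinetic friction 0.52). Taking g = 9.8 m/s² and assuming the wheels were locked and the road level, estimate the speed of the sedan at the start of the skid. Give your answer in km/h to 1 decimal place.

Deceleration a = μg = 0.52 × 9.8 = 5.096 m/s².
v = √(2a·d) = √(2 × 5.096 × 94) = √958.048 = 30.9524 m/s.
= 30.9524 × 3.6 = 111.429 km/h.

Initial speed ≈ 111.4 km/h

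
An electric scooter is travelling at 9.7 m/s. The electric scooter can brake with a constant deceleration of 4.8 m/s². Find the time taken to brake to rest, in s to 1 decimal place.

Braking time = v/a = 9.7000 / 4.800 = 2.021 s.

Braking time ≈ 2.0 s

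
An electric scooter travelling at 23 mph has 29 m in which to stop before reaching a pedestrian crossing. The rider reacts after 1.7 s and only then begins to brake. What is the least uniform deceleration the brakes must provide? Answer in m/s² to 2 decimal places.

23 mph × 0.44704 = 10.2819 m/s.
Distance covered during reaction = 10.2819 × 1.7 = 17.479 m.
Distance available for braking: 29 − 17.479 = 11.521 m.
v² = 2a·d ⇒ a = v²/(2d) = 10.2819² / (2 × 11.521) = 105.717 / 23.042 = 4.5880 m/s².

Required deceleration ≈ 4.59 m/s²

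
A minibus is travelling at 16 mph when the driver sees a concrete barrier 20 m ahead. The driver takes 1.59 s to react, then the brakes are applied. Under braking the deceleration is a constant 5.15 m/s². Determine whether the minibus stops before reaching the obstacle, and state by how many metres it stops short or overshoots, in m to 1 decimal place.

Yes — it stops 3.7 m short of the obstacle

16 mph × 0.44704 = 7.1526 m/s.
Reaction distance = 7.1526 × 1.59 = 11.373 m.
Braking distance = v²/(2a) = 51.160 / 10.300 = 4.967 m.
Total stopping distance = 11.373 + 4.967 = 16.340 m, vs 20 m available — it stops with 20 − 16.340 = 3.660 m to spare.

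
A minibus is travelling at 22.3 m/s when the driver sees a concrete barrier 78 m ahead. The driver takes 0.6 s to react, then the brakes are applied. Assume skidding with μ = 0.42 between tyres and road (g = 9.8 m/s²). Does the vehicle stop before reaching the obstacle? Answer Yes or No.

a = μg = 0.42 × 9.8 = 4.116 m/s².
Reaction distance = 22.3000 × 0.6 = 13.380 m.
Braking distance = v²/(2a) = 497.290 / 8.232 = 60.409 m.
Total stopping distance = 13.380 + 60.409 = 73.789 m, vs 78 m available — it stops with 78 − 73.789 = 4.211 m to spare.

Yes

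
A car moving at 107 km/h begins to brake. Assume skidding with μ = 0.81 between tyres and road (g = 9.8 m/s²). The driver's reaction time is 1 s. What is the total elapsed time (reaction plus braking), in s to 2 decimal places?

107 km/h ÷ 3.6 = 29.7222 m/s.
a = μg = 0.81 × 9.8 = 7.938 m/s².
Braking time = v/a = 29.7222 / 7.938 = 3.744 s.
Total = 1 + 3.744 = 4.744 s.

Total time ≈ 4.74 s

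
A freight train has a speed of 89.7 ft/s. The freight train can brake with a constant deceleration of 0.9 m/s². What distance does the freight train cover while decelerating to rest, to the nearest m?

Braking distance ≈ 415 m

89.7 ft/s × 0.3048 = 27.3406 m/s.
Braking distance = v²/(2a) = 27.3406² / (2 × 0.900) = 747.508 / 1.800 = 415.282 m.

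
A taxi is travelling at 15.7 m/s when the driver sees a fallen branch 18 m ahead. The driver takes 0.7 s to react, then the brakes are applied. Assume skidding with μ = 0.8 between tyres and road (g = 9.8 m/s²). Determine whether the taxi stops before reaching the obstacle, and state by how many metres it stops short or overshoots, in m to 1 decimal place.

a = μg = 0.8 × 9.8 = 7.840 m/s².
Reaction distance = 15.7000 × 0.7 = 10.990 m.
Braking distance = v²/(2a) = 246.490 / 15.680 = 15.720 m.
Total stopping distance = 10.990 + 15.720 = 26.710 m, vs 18 m available — it cannot stop in time and overshoots by 26.710 − 18 = 8.710 m.

No — it overshoots by 8.7 m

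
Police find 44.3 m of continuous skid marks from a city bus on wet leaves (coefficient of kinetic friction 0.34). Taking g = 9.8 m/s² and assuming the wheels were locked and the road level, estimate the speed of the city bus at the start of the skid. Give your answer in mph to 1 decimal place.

Deceleration a = μg = 0.34 × 9.8 = 3.332 m/s².
v = √(2a·d) = √(2 × 3.332 × 44.3) = √295.215 = 17.1818 m/s.
= 17.1818 ÷ 0.44704 = 38.435 mph.

Initial speed ≈ 38.4 mph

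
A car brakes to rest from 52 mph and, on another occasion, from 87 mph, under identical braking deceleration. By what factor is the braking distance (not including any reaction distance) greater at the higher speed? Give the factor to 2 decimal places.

Factor ≈ 2.80

Braking distance d = v²/(2a), so with a fixed, d ∝ v².
Factor = (87/52)² = 1.6731² = 2.7993.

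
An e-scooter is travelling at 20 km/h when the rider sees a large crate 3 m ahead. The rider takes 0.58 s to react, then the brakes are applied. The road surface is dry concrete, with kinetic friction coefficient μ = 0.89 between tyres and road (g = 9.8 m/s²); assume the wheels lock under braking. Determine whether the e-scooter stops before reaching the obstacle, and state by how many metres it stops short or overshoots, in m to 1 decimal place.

No — it overshoots by 2.0 m

20 km/h ÷ 3.6 = 5.5556 m/s.
a = μg = 0.89 × 9.8 = 8.722 m/s².
Reaction distance = 5.5556 × 0.58 = 3.222 m.
Braking distance = v²/(2a) = 30.865 / 17.444 = 1.769 m.
Total stopping distance = 3.222 + 1.769 = 4.991 m, vs 3 m available — it cannot stop in time and overshoots by 4.991 − 3 = 1.991 m.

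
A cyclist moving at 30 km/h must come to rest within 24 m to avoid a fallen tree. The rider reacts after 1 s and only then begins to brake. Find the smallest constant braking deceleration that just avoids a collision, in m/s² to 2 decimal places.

Required deceleration ≈ 2.22 m/s²

30 km/h ÷ 3.6 = 8.3333 m/s.
Distance covered during reaction = 8.3333 × 1 = 8.333 m.
Distance available for braking: 24 − 8.333 = 15.667 m.
v² = 2a·d ⇒ a = v²/(2d) = 8.3333² / (2 × 15.667) = 69.444 / 31.334 = 2.2163 m/s².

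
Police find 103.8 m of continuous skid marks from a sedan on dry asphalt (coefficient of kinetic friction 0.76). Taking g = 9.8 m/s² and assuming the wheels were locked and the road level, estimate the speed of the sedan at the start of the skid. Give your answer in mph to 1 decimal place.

Deceleration a = μg = 0.76 × 9.8 = 7.448 m/s².
v = √(2a·d) = √(2 × 7.448 × 103.8) = √1546.205 = 39.3218 m/s.
= 39.3218 ÷ 0.44704 = 87.960 mph.

Initial speed ≈ 88.0 mph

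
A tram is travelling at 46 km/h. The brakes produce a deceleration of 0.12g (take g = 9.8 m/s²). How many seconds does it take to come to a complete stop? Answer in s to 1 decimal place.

Braking time ≈ 10.9 s

46 km/h ÷ 3.6 = 12.7778 m/s.
a = 0.12 × 9.8 = 1.176 m/s².
Braking time = v/a = 12.7778 / 1.176 = 10.865 s.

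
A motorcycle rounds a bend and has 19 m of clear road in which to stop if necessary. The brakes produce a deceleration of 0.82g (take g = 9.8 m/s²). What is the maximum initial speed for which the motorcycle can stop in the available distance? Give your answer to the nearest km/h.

Maximum speed ≈ 63 km/h

a = 0.82 × 9.8 = 8.036 m/s².
v²/(2a) = d ⇒ v = √(2 × 8.036 × 19) = √305.37 = 17.4748 m/s.
17.4748 m/s × 3.6 = 62.909 km/h.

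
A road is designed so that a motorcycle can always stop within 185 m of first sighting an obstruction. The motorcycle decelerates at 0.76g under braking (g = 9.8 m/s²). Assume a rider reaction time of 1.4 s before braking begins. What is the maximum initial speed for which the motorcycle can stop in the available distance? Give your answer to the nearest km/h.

Maximum speed ≈ 155 km/h

a = 0.76 × 9.8 = 7.448 m/s².
Stopping distance: v·t_r + v²/(2a) = 185 with t_r = 1.4 s and a = 7.448 m/s².
So v² + 20.854 v − 2755.76 = 0.
Positive root: v = −a·t_r + √((a·t_r)² + 2a·d) = −10.427 + √(108.722 + 2755.76) = 43.0939 m/s.
43.0939 m/s × 3.6 = 155.138 km/h.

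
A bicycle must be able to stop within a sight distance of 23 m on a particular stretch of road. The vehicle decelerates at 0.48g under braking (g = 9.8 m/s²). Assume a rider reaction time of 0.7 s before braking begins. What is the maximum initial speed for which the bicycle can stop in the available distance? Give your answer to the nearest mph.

a = 0.48 × 9.8 = 4.704 m/s².
Stopping distance: v·t_r + v²/(2a) = 23 with t_r = 0.7 s and a = 4.704 m/s².
So v² + 6.586 v − 216.38 = 0.
Positive root: v = −a·t_r + √((a·t_r)² + 2a·d) = −3.293 + √(10.844 + 216.38) = 11.7810 m/s.
11.7810 m/s ÷ 0.44704 = 26.353 mph.

Maximum speed ≈ 26 mph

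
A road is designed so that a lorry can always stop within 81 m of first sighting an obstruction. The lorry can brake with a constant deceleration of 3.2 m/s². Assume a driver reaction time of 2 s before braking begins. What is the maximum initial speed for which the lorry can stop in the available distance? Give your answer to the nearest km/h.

Stopping distance: v·t_r + v²/(2a) = 81 with t_r = 2 s and a = 3.200 m/s².
So v² + 12.800 v − 518.40 = 0.
Positive root: v = −a·t_r + √((a·t_r)² + 2a·d) = −6.400 + √(40.960 + 518.40) = 17.2508 m/s.
17.2508 m/s × 3.6 = 62.103 km/h.

Maximum speed ≈ 62 km/h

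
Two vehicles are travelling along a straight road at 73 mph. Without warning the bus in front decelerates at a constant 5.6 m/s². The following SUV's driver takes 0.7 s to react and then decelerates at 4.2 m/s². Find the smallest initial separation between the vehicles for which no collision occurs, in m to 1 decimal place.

Minimum gap ≈ 54.5 m

73 mph × 0.44704 = 32.6339 m/s.
Leader travels v²/(2a_L) = 1064.971 / 11.200 = 95.087 m before stopping.
Follower covers v·t_r = 32.6339 × 0.7 = 22.844 m while reacting, then v²/(2a_F) = 1064.971 / 8.400 = 126.782 m while braking, for a total of 22.844 + 126.782 = 149.626 m.
Since a_F ≤ a_L and the follower starts braking later, the follower is never slower than the leader, so the closest approach is when both have stopped.
Minimum gap = 149.626 − 95.087 = 54.539 m.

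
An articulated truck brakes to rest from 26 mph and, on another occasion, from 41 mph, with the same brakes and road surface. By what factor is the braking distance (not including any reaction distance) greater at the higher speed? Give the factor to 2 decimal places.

Factor ≈ 2.49

Braking distance d = v²/(2a), so with a fixed, d ∝ v².
Factor = (41/26)² = 1.5769² = 2.4866.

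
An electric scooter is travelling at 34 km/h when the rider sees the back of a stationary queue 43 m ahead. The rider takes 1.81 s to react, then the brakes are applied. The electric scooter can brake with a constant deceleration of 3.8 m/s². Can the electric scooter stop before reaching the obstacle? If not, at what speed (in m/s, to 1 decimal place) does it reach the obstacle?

34 km/h ÷ 3.6 = 9.4444 m/s.
Reaction distance = 9.4444 × 1.81 = 17.094 m.
Braking distance = v²/(2a) = 89.197 / 7.600 = 11.736 m.
Total stopping distance = 17.094 + 11.736 = 28.830 m, vs 43 m available — it stops with 43 − 28.830 = 14.170 m to spare.

Yes — it stops about 14.2 m short of the obstacle, so it never reaches it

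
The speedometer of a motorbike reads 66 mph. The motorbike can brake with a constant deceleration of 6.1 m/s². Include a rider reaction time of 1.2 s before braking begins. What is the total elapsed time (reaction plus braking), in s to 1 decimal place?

Total time ≈ 6.0 s

66 mph × 0.44704 = 29.5046 m/s.
Braking time = v/a = 29.5046 / 6.100 = 4.837 s.
Total = 1.2 + 4.837 = 6.037 s.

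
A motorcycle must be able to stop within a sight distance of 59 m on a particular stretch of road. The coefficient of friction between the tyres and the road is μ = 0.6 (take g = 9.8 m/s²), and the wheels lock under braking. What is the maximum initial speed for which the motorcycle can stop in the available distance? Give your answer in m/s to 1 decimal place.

a = μg = 0.6 × 9.8 = 5.880 m/s².
v²/(2a) = d ⇒ v = √(2 × 5.880 × 59) = √693.84 = 26.3408 m/s.

Maximum speed ≈ 26.3 m/s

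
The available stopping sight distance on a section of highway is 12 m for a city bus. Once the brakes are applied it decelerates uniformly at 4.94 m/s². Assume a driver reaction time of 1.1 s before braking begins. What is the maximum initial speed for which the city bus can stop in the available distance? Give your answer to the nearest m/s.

Maximum speed ≈ 7 m/s

Stopping distance: v·t_r + v²/(2a) = 12 with t_r = 1.1 s and a = 4.940 m/s².
So v² + 10.868 v − 118.56 = 0.
Positive root: v = −a·t_r + √((a·t_r)² + 2a·d) = −5.434 + √(29.528 + 118.56) = 6.7351 m/s.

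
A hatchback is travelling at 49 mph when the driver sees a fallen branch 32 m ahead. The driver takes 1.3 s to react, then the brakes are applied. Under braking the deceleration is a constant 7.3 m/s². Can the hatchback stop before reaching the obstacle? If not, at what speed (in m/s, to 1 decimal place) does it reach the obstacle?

No — it strikes the obstacle at 20.7 m/s

49 mph × 0.44704 = 21.9050 m/s.
Reaction distance = 21.9050 × 1.3 = 28.477 m.
Braking distance needed to stop: v²/(2a) = 479.829 / 14.600 = 32.865 m, so total needed = 28.477 + 32.865 = 61.342 m > 32 m — it cannot stop.
Distance remaining when braking begins: 32 − 28.477 = 3.523 m.
v² = v₀² − 2a·d = 479.829 − 2 × 7.300 × 3.523 = 428.393 m²/s².
v = √428.393 = 20.698 m/s.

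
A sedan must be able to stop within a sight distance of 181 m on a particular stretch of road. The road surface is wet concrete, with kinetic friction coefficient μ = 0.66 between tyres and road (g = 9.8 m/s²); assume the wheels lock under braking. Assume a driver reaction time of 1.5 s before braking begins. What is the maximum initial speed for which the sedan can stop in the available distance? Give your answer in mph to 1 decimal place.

a = μg = 0.66 × 9.8 = 6.468 m/s².
Stopping distance: v·t_r + v²/(2a) = 181 with t_r = 1.5 s and a = 6.468 m/s².
So v² + 19.404 v − 2341.42 = 0.
Positive root: v = −a·t_r + √((a·t_r)² + 2a·d) = −9.702 + √(94.129 + 2341.42) = 39.6493 m/s.
39.6493 m/s ÷ 0.44704 = 88.693 mph.

Maximum speed ≈ 88.7 mph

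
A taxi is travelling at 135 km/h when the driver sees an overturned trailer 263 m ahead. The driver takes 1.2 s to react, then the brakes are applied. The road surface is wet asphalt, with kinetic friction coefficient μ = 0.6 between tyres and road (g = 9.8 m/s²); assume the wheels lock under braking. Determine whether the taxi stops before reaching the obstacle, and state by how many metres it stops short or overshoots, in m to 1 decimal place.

135 km/h ÷ 3.6 = 37.5000 m/s.
a = μg = 0.6 × 9.8 = 5.880 m/s².
Reaction distance = 37.5000 × 1.2 = 45.000 m.
Braking distance = v²/(2a) = 1406.250 / 11.760 = 119.579 m.
Total stopping distance = 45.000 + 119.579 = 164.579 m, vs 263 m available — it stops with 263 − 164.579 = 98.421 m to spare.

Yes — it stops 98.4 m short of the obstacle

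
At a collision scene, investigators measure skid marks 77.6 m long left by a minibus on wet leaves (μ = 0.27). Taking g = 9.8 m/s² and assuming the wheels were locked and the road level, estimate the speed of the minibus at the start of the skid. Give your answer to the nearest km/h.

Initial speed ≈ 73 km/h

Deceleration a = μg = 0.27 × 9.8 = 2.646 m/s².
v = √(2a·d) = √(2 × 2.646 × 77.6) = √410.659 = 20.2647 m/s.
= 20.2647 × 3.6 = 72.953 km/h.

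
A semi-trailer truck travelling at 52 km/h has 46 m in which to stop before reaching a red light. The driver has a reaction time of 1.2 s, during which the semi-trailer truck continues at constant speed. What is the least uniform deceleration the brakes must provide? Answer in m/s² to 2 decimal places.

Required deceleration ≈ 3.64 m/s²

52 km/h ÷ 3.6 = 14.4444 m/s.
Distance covered during reaction = 14.4444 × 1.2 = 17.333 m.
Distance available for braking: 46 − 17.333 = 28.667 m.
v² = 2a·d ⇒ a = v²/(2d) = 14.4444² / (2 × 28.667) = 208.641 / 57.334 = 3.6390 m/s².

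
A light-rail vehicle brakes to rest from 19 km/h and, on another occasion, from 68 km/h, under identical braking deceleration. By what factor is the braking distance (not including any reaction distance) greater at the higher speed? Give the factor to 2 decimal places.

Factor ≈ 12.81

Braking distance d = v²/(2a), so with a fixed, d ∝ v².
Factor = (68/19)² = 3.5789² = 12.8085.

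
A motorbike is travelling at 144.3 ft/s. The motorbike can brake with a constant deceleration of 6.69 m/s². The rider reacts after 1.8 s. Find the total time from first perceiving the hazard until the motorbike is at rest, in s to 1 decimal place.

Total time ≈ 8.4 s

144.3 ft/s × 0.3048 = 43.9826 m/s.
Braking time = v/a = 43.9826 / 6.690 = 6.574 s.
Total = 1.8 + 6.574 = 8.374 s.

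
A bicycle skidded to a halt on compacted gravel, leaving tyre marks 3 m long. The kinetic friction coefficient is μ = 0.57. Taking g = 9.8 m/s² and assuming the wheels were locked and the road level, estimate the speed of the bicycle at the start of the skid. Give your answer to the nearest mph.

Deceleration a = μg = 0.57 × 9.8 = 5.586 m/s².
v = √(2a·d) = √(2 × 5.586 × 3) = √33.516 = 5.7893 m/s.
= 5.7893 ÷ 0.44704 = 12.950 mph.

Initial speed ≈ 13 mph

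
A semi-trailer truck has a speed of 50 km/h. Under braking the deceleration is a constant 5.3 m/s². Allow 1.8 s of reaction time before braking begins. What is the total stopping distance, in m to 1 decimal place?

50 km/h ÷ 3.6 = 13.8889 m/s.
Reaction distance = v·t_r = 13.8889 × 1.8 = 25.000 m.
Braking distance = v²/(2a) = 13.8889² / (2 × 5.300) = 192.902 / 10.600 = 18.198 m.
Total = 25.000 + 18.198 = 43.198 m.

Total stopping distance ≈ 43.2 m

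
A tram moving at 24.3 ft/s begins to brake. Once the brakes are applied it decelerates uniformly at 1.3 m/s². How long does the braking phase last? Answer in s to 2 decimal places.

Braking time ≈ 5.70 s

24.3 ft/s × 0.3048 = 7.4066 m/s.
Braking time = v/a = 7.4066 / 1.300 = 5.697 s.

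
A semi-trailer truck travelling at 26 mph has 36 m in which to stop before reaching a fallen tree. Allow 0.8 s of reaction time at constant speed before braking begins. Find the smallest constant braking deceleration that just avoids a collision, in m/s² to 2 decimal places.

Required deceleration ≈ 2.53 m/s²

26 mph × 0.44704 = 11.6230 m/s.
Distance covered during reaction = 11.6230 × 0.8 = 9.298 m.
Distance available for braking: 36 − 9.298 = 26.702 m.
v² = 2a·d ⇒ a = v²/(2d) = 11.6230² / (2 × 26.702) = 135.094 / 53.404 = 2.5297 m/s².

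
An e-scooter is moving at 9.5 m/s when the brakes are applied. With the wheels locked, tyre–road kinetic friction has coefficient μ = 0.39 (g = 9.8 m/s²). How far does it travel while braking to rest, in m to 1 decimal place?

Braking distance ≈ 11.8 m

a = μg = 0.39 × 9.8 = 3.822 m/s².
Braking distance = v²/(2a) = 9.5000² / (2 × 3.822) = 90.250 / 7.644 = 11.807 m.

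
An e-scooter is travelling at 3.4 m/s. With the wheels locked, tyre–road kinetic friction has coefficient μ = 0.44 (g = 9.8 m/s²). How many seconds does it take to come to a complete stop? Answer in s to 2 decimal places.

Braking time ≈ 0.79 s

a = μg = 0.44 × 9.8 = 4.312 m/s².
Braking time = v/a = 3.4000 / 4.312 = 0.788 s.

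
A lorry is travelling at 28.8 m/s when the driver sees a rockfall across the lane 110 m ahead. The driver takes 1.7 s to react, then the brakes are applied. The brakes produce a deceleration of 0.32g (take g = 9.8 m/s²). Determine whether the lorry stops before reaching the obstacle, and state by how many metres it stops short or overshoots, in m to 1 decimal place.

No — it overshoots by 71.2 m

a = 0.32 × 9.8 = 3.136 m/s².
Reaction distance = 28.8000 × 1.7 = 48.960 m.
Braking distance = v²/(2a) = 829.440 / 6.272 = 132.245 m.
Total stopping distance = 48.960 + 132.245 = 181.205 m, vs 110 m available — it cannot stop in time and overshoots by 181.205 − 110 = 71.205 m.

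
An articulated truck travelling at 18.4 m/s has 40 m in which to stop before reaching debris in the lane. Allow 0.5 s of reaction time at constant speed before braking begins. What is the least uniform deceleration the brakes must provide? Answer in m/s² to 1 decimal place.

Distance covered during reaction = 18.4000 × 0.5 = 9.200 m.
Distance available for braking: 40 − 9.200 = 30.800 m.
v² = 2a·d ⇒ a = v²/(2d) = 18.4000² / (2 × 30.800) = 338.560 / 61.600 = 5.4961 m/s².

Required deceleration ≈ 5.5 m/s²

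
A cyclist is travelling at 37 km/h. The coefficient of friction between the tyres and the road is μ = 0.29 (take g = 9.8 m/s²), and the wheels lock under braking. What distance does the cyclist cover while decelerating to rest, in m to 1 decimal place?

37 km/h ÷ 3.6 = 10.2778 m/s.
a = μg = 0.29 × 9.8 = 2.842 m/s².
Braking distance = v²/(2a) = 10.2778² / (2 × 2.842) = 105.633 / 5.684 = 18.584 m.

Braking distance ≈ 18.6 m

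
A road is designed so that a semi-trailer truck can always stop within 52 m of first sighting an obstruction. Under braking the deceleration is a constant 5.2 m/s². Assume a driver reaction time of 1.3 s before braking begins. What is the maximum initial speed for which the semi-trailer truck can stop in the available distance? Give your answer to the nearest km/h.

Maximum speed ≈ 63 km/h

Stopping distance: v·t_r + v²/(2a) = 52 with t_r = 1.3 s and a = 5.200 m/s².
So v² + 13.520 v − 540.80 = 0.
Positive root: v = −a·t_r + √((a·t_r)² + 2a·d) = −6.760 + √(45.698 + 540.80) = 17.4577 m/s.
17.4577 m/s × 3.6 = 62.848 km/h.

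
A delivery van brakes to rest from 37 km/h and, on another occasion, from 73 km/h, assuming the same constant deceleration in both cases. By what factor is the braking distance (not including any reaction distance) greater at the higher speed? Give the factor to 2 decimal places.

Factor ≈ 3.89

Braking distance d = v²/(2a), so with a fixed, d ∝ v².
Factor = (73/37)² = 1.9730² = 3.8927.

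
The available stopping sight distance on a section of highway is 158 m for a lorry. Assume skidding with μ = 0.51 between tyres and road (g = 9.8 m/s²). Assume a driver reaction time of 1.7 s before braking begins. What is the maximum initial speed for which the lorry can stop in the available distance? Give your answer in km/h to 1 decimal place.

a = μg = 0.51 × 9.8 = 4.998 m/s².
Stopping distance: v·t_r + v²/(2a) = 158 with t_r = 1.7 s and a = 4.998 m/s².
So v² + 16.993 v − 1579.37 = 0.
Positive root: v = −a·t_r + √((a·t_r)² + 2a·d) = −8.497 + √(72.199 + 1579.37) = 32.1425 m/s.
32.1425 m/s × 3.6 = 115.713 km/h.

Maximum speed ≈ 115.7 km/h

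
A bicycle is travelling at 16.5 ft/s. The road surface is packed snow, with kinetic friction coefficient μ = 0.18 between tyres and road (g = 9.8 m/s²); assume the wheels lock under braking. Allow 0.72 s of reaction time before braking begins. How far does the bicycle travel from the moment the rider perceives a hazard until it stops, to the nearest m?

Total stopping distance ≈ 11 m

16.5 ft/s × 0.3048 = 5.0292 m/s.
a = μg = 0.18 × 9.8 = 1.764 m/s².
Reaction distance = v·t_r = 5.0292 × 0.72 = 3.621 m.
Braking distance = v²/(2a) = 5.0292² / (2 × 1.764) = 25.293 / 3.528 = 7.169 m.
Total = 3.621 + 7.169 = 10.790 m.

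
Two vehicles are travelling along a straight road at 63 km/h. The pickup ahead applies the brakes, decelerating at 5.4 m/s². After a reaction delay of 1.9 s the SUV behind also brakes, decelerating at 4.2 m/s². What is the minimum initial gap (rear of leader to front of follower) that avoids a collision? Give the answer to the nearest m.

Minimum gap ≈ 41 m

63 km/h ÷ 3.6 = 17.5000 m/s.
Leader travels v²/(2a_L) = 306.250 / 10.800 = 28.356 m before stopping.
Follower covers v·t_r = 17.5000 × 1.9 = 33.250 m while reacting, then v²/(2a_F) = 306.250 / 8.400 = 36.458 m while braking, for a total of 33.250 + 36.458 = 69.708 m.
Since a_F ≤ a_L and the follower starts braking later, the follower is never slower than the leader, so the closest approach is when both have stopped.
Minimum gap = 69.708 − 28.356 = 41.352 m.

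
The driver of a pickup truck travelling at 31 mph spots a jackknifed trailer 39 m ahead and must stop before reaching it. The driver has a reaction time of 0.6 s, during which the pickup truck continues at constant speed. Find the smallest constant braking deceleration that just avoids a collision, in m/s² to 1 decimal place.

31 mph × 0.44704 = 13.8582 m/s.
Distance covered during reaction = 13.8582 × 0.6 = 8.315 m.
Distance available for braking: 39 − 8.315 = 30.685 m.
v² = 2a·d ⇒ a = v²/(2d) = 13.8582² / (2 × 30.685) = 192.050 / 61.370 = 3.1294 m/s².

Required deceleration ≈ 3.1 m/s²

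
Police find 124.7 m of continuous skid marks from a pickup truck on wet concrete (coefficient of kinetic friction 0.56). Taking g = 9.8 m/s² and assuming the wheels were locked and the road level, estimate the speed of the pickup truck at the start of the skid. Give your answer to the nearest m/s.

Deceleration a = μg = 0.56 × 9.8 = 5.488 m/s².
v = √(2a·d) = √(2 × 5.488 × 124.7) = √1368.707 = 36.9960 m/s.

Initial speed ≈ 37 m/s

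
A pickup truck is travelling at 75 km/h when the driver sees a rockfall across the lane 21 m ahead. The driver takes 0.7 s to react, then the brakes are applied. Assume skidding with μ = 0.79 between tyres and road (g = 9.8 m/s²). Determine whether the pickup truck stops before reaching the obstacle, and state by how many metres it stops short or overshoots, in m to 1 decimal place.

No — it overshoots by 21.6 m

75 km/h ÷ 3.6 = 20.8333 m/s.
a = μg = 0.79 × 9.8 = 7.742 m/s².
Reaction distance = 20.8333 × 0.7 = 14.583 m.
Braking distance = v²/(2a) = 434.026 / 15.484 = 28.031 m.
Total stopping distance = 14.583 + 28.031 = 42.614 m, vs 21 m available — it cannot stop in time and overshoots by 42.614 − 21 = 21.614 m.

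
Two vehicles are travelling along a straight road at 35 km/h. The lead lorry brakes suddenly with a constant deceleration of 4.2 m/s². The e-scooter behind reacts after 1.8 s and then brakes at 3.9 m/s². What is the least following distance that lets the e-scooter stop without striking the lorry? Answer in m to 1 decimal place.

35 km/h ÷ 3.6 = 9.7222 m/s.
Leader travels v²/(2a_L) = 94.521 / 8.400 = 11.252 m before stopping.
Follower covers v·t_r = 9.7222 × 1.8 = 17.500 m while reacting, then v²/(2a_F) = 94.521 / 7.800 = 12.118 m while braking, for a total of 17.500 + 12.118 = 29.618 m.
Since a_F ≤ a_L and the follower starts braking later, the follower is never slower than the leader, so the closest approach is when both have stopped.
Minimum gap = 29.618 − 11.252 = 18.366 m.

Minimum gap ≈ 18.4 m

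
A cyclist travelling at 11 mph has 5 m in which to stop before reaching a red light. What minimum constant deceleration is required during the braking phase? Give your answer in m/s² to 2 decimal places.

Required deceleration ≈ 2.42 m/s²

11 mph × 0.44704 = 4.9174 m/s.
v² = 2a·d ⇒ a = v²/(2d) = 4.9174² / (2 × 5.000) = 24.181 / 10.000 = 2.4181 m/s².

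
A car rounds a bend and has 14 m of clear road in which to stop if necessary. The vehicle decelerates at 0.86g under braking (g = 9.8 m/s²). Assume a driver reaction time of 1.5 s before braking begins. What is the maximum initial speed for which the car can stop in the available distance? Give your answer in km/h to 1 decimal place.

a = 0.86 × 9.8 = 8.428 m/s².
Stopping distance: v·t_r + v²/(2a) = 14 with t_r = 1.5 s and a = 8.428 m/s².
So v² + 25.284 v − 235.98 = 0.
Positive root: v = −a·t_r + √((a·t_r)² + 2a·d) = −12.642 + √(159.820 + 235.98) = 7.2527 m/s.
7.2527 m/s × 3.6 = 26.110 km/h.

Maximum speed ≈ 26.1 km/h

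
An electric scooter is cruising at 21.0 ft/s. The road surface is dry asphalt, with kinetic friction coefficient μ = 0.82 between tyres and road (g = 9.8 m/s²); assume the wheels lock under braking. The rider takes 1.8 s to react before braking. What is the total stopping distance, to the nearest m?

21 ft/s × 0.3048 = 6.4008 m/s.
a = μg = 0.82 × 9.8 = 8.036 m/s².
Reaction distance = v·t_r = 6.4008 × 1.8 = 11.521 m.
Braking distance = v²/(2a) = 6.4008² / (2 × 8.036) = 40.970 / 16.072 = 2.549 m.
Total = 11.521 + 2.549 = 14.070 m.

Total stopping distance ≈ 14 m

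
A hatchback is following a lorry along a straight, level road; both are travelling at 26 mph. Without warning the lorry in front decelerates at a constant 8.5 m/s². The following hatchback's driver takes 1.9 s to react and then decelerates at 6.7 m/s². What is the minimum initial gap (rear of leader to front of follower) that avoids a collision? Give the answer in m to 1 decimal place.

Minimum gap ≈ 24.2 m

26 mph × 0.44704 = 11.6230 m/s.
Leader travels v²/(2a_L) = 135.094 / 17.000 = 7.947 m before stopping.
Follower covers v·t_r = 11.6230 × 1.9 = 22.084 m while reacting, then v²/(2a_F) = 135.094 / 13.400 = 10.082 m while braking, for a total of 22.084 + 10.082 = 32.166 m.
Since a_F ≤ a_L and the follower starts braking later, the follower is never slower than the leader, so the closest approach is when both have stopped.
Minimum gap = 32.166 − 7.947 = 24.219 m.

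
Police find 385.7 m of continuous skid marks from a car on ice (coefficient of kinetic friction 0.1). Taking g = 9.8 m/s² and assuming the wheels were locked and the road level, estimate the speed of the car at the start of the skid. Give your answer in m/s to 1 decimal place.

Deceleration a = μg = 0.1 × 9.8 = 0.980 m/s².
v = √(2a·d) = √(2 × 0.980 × 385.7) = √755.972 = 27.4949 m/s.

Initial speed ≈ 27.5 m/s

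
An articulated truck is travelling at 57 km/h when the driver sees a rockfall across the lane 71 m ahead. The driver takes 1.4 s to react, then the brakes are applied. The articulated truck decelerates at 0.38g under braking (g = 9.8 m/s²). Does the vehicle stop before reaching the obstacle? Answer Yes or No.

Yes

57 km/h ÷ 3.6 = 15.8333 m/s.
a = 0.38 × 9.8 = 3.724 m/s².
Reaction distance = 15.8333 × 1.4 = 22.167 m.
Braking distance = v²/(2a) = 250.693 / 7.448 = 33.659 m.
Total stopping distance = 22.167 + 33.659 = 55.826 m, vs 71 m available — it stops with 71 − 55.826 = 15.174 m to spare.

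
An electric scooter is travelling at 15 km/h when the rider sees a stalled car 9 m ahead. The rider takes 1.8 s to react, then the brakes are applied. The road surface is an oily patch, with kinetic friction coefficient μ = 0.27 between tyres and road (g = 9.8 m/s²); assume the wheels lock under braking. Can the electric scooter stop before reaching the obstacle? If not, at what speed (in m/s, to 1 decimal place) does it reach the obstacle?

15 km/h ÷ 3.6 = 4.1667 m/s.
a = μg = 0.27 × 9.8 = 2.646 m/s².
Reaction distance = 4.1667 × 1.8 = 7.500 m.
Braking distance needed to stop: v²/(2a) = 17.361 / 5.292 = 3.281 m, so total needed = 7.500 + 3.281 = 10.781 m > 9 m — it cannot stop.
Distance remaining when braking begins: 9 − 7.500 = 1.500 m.
v² = v₀² − 2a·d = 17.361 − 2 × 2.646 × 1.500 = 9.423 m²/s².
v = √9.423 = 3.070 m/s.

No — it strikes the obstacle at 3.1 m/s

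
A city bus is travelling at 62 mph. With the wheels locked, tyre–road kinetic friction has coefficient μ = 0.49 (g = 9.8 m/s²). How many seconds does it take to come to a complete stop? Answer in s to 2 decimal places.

62 mph × 0.44704 = 27.7165 m/s.
a = μg = 0.49 × 9.8 = 4.802 m/s².
Braking time = v/a = 27.7165 / 4.802 = 5.772 s.

Braking time ≈ 5.77 s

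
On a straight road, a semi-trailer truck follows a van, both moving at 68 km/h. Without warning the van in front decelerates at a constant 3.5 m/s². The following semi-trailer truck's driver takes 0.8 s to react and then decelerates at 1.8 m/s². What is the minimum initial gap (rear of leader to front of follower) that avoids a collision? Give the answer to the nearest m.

Minimum gap ≈ 63 m

68 km/h ÷ 3.6 = 18.8889 m/s.
Leader travels v²/(2a_L) = 356.791 / 7.000 = 50.970 m before stopping.
Follower covers v·t_r = 18.8889 × 0.8 = 15.111 m while reacting, then v²/(2a_F) = 356.791 / 3.600 = 99.109 m while braking, for a total of 15.111 + 99.109 = 114.220 m.
Since a_F ≤ a_L and the follower starts braking later, the follower is never slower than the leader, so the closest approach is when both have stopped.
Minimum gap = 114.220 − 50.970 = 63.250 m.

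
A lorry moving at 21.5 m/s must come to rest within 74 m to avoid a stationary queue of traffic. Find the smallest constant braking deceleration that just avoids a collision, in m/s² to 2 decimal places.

Required deceleration ≈ 3.12 m/s²

v² = 2a·d ⇒ a = v²/(2d) = 21.5000² / (2 × 74.000) = 462.250 / 148.000 = 3.1233 m/s².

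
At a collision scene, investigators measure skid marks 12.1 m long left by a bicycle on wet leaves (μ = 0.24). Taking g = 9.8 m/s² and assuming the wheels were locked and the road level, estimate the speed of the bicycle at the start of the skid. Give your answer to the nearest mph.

Initial speed ≈ 17 mph

Deceleration a = μg = 0.24 × 9.8 = 2.352 m/s².
v = √(2a·d) = √(2 × 2.352 × 12.1) = √56.918 = 7.5444 m/s.
= 7.5444 ÷ 0.44704 = 16.876 mph.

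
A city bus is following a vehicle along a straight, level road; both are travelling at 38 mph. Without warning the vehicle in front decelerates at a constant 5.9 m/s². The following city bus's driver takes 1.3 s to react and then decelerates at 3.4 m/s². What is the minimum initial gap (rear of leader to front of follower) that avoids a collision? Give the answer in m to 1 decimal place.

Minimum gap ≈ 40.1 m

38 mph × 0.44704 = 16.9875 m/s.
Leader travels v²/(2a_L) = 288.575 / 11.800 = 24.456 m before stopping.
Follower covers v·t_r = 16.9875 × 1.3 = 22.084 m while reacting, then v²/(2a_F) = 288.575 / 6.800 = 42.438 m while braking, for a total of 22.084 + 42.438 = 64.522 m.
Since a_F ≤ a_L and the follower starts braking later, the follower is never slower than the leader, so the closest approach is when both have stopped.
Minimum gap = 64.522 − 24.456 = 40.066 m.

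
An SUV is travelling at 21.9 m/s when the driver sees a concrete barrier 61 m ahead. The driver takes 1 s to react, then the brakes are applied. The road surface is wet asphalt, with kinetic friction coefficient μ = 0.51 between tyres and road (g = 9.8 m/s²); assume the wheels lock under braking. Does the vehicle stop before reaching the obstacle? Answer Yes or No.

a = μg = 0.51 × 9.8 = 4.998 m/s².
Reaction distance = 21.9000 × 1 = 21.900 m.
Braking distance = v²/(2a) = 479.610 / 9.996 = 47.980 m.
Total stopping distance = 21.900 + 47.980 = 69.880 m, vs 61 m available — it cannot stop in time and overshoots by 69.880 − 61 = 8.880 m.

No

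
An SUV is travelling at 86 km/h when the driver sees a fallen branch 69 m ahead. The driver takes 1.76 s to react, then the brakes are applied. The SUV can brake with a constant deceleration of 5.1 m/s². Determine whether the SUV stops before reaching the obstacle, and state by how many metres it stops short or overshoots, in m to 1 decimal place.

86 km/h ÷ 3.6 = 23.8889 m/s.
Reaction distance = 23.8889 × 1.76 = 42.044 m.
Braking distance = v²/(2a) = 570.680 / 10.200 = 55.949 m.
Total stopping distance = 42.044 + 55.949 = 97.993 m, vs 69 m available — it cannot stop in time and overshoots by 97.993 − 69 = 28.993 m.

No — it overshoots by 29.0 m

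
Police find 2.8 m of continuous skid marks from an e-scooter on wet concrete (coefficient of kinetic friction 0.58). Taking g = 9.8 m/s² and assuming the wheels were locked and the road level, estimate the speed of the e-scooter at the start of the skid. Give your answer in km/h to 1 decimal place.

Initial speed ≈ 20.3 km/h

Deceleration a = μg = 0.58 × 9.8 = 5.684 m/s².
v = √(2a·d) = √(2 × 5.684 × 2.8) = √31.830 = 5.6418 m/s.
= 5.6418 × 3.6 = 20.310 km/h.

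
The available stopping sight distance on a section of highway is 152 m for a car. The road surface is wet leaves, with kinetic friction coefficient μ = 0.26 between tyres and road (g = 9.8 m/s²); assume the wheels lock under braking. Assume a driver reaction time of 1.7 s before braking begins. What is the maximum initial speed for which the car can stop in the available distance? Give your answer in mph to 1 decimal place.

Maximum speed ≈ 53.3 mph

a = μg = 0.26 × 9.8 = 2.548 m/s².
Stopping distance: v·t_r + v²/(2a) = 152 with t_r = 1.7 s and a = 2.548 m/s².
So v² + 8.663 v − 774.59 = 0.
Positive root: v = −a·t_r + √((a·t_r)² + 2a·d) = −4.332 + √(18.766 + 774.59) = 23.8346 m/s.
23.8346 m/s ÷ 0.44704 = 53.316 mph.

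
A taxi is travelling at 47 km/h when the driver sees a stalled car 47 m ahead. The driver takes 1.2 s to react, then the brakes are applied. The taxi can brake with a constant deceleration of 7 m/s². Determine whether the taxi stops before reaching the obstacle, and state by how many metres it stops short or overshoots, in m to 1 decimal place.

47 km/h ÷ 3.6 = 13.0556 m/s.
Reaction distance = 13.0556 × 1.2 = 15.667 m.
Braking distance = v²/(2a) = 170.449 / 14.000 = 12.175 m.
Total stopping distance = 15.667 + 12.175 = 27.842 m, vs 47 m available — it stops with 47 − 27.842 = 19.158 m to spare.

Yes — it stops 19.2 m short of the obstacle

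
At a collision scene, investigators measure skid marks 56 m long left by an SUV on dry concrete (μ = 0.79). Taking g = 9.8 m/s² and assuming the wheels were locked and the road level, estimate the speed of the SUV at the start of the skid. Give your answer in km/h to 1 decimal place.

Initial speed ≈ 106.0 km/h

Deceleration a = μg = 0.79 × 9.8 = 7.742 m/s².
v = √(2a·d) = √(2 × 7.742 × 56) = √867.104 = 29.4466 m/s.
= 29.4466 × 3.6 = 106.008 km/h.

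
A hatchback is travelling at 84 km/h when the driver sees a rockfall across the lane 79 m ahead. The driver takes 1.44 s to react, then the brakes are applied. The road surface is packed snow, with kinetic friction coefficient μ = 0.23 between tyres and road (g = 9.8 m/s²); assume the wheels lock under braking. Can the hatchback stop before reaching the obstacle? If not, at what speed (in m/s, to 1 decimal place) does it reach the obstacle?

No — it strikes the obstacle at 18.4 m/s

84 km/h ÷ 3.6 = 23.3333 m/s.
a = μg = 0.23 × 9.8 = 2.254 m/s².
Reaction distance = 23.3333 × 1.44 = 33.600 m.
Braking distance needed to stop: v²/(2a) = 544.443 / 4.508 = 120.773 m, so total needed = 33.600 + 120.773 = 154.373 m > 79 m — it cannot stop.
Distance remaining when braking begins: 79 − 33.600 = 45.400 m.
v² = v₀² − 2a·d = 544.443 − 2 × 2.254 × 45.400 = 339.780 m²/s².
v = √339.780 = 18.433 m/s.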